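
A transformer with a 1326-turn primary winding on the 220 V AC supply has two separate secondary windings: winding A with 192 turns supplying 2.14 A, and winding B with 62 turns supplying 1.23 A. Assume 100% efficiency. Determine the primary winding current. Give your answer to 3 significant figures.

V_A = 220 × 192/1326 = 31.855 V; V_B = 220 × 62/1326 = 10.287 V.
P_out = V_A I_A + V_B I_B = 31.855×2.14 + 10.287×1.23 = 68.170 + 12.652 = 80.823 W.
Ideal ⇒ P_in = P_out, so I_p = P_out/V_p = 80.823/220 = 0.367 A.

I_p ≈ 0.367 A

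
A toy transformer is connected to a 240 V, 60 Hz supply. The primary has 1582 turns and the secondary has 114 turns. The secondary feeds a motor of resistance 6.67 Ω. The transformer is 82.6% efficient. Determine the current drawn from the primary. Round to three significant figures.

I_p ≈ 0.226 A

V_s = 240 × 114/1582 = 17.295 V.
I_s = V_s/R = 17.295/6.67 = 2.5929 A.
P_out = V_s I_s = 17.295 × 2.5929 = 44.843 W.
P_in = P_out/η = 44.843/0.826 = 54.289 W.
I_p = P_in/V_p = 54.289/240 = 0.226 A.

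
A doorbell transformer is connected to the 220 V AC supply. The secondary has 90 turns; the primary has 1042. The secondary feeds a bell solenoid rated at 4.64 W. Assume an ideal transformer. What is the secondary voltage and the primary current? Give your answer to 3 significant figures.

V_s = V_p × N_s/N_p = 220 × 90/1042 = 19.002 V.
I_s = P/V_s = 4.64/19.002 = 0.24419 A.
I_p = I_s × N_s/N_p = 0.24419 × 90/1042 = 0.0211 A.

V_s ≈ 19.0 V, I_p ≈ 0.0211 A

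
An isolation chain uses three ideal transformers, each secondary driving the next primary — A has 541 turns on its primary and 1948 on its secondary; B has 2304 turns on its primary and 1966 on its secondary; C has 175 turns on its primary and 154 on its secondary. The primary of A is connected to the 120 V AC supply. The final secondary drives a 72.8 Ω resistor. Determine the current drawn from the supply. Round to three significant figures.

I_supply ≈ 12.1 A

After A: V = 120.00 × 1948/541 = 432.09 V.
After B: V = 432.09 × 1966/2304 = 368.70 V.
After C: V = 368.70 × 154/175 = 324.46 V.
I_load = 324.46/72.8 = 4.4568 A, so P_out = 324.46 × 4.4568 = 1446.0 W.
All ideal ⇒ P_in = P_out, so I_supply = 1446.0/120 = 12.1 A.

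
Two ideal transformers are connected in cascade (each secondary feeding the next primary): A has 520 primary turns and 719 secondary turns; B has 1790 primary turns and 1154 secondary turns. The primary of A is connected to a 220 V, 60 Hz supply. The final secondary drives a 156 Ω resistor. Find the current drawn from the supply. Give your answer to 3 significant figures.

I_supply ≈ 1.12 A

After A: V = 220.00 × 719/520 = 304.19 V.
After B: V = 304.19 × 1154/1790 = 196.11 V.
I_load = 196.11/156 = 1.2571 A, so P_out = 196.11 × 1.2571 = 246.53 W.
All ideal ⇒ P_in = P_out, so I_supply = 246.53/220 = 1.12 A.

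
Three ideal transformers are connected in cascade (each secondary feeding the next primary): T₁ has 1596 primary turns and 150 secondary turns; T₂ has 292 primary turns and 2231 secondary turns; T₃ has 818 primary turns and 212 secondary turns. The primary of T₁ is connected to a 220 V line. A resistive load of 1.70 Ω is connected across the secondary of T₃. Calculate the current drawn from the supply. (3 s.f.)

After T₁: V = 220.00 × 150/1596 = 20.677 V.
After T₂: V = 20.677 × 2231/292 = 157.98 V.
After T₃: V = 157.98 × 212/818 = 40.943 V.
I_load = 40.943/1.70 = 24.084 A, so P_out = 40.943 × 24.084 = 986.08 W.
All ideal ⇒ P_in = P_out, so I_supply = 986.08/220 = 4.48 A.

I_supply ≈ 4.48 A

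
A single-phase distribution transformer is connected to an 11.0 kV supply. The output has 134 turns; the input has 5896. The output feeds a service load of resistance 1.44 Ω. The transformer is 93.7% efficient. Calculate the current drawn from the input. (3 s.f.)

I_in ≈ 4.21 A

V_out = 11000 × 134/5896 = 250.00 V.
I_out = V_out/R = 250.00/1.44 = 173.61 A.
P_out = V_out I_out = 250.00 × 173.61 = 43403 W.
P_in = P_out/η = 43403/0.937 = 46321 W.
I_in = P_in/V_in = 46321/11000 = 4.21 A.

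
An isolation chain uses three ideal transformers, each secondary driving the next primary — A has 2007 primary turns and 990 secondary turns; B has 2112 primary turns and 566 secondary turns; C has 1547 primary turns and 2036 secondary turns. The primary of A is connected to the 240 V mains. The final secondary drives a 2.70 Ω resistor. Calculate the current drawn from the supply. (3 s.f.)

I_supply ≈ 2.69 A

Secondary of A: V = 240.00 × 990/2007 = 118.39 V.
Secondary of B: V = 118.39 × 566/2112 = 31.726 V.
Secondary of C: V = 31.726 × 2036/1547 = 41.755 V.
I_load = 41.755/2.70 = 15.465 A, so P_out = 41.755 × 15.465 = 645.73 W.
All ideal ⇒ P_in = P_out, so I_supply = 645.73/240 = 2.69 A.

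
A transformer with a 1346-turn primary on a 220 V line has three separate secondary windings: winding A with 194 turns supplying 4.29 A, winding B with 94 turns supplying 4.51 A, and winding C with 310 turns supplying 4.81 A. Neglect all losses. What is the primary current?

I_p ≈ 2.04 A

V_A = 220 × 194/1346 = 31.709 V; V_B = 220 × 94/1346 = 15.364 V; V_C = 220 × 310/1346 = 50.669 V.
P_out = V_A I_A + V_B I_B + V_C I_C = 31.709×4.29 + 15.364×4.51 + 50.669×4.81 = 136.03 + 69.292 + 243.72 = 449.04 W.
Ideal ⇒ P_in = P_out, so I_p = P_out/V_p = 449.04/220 = 2.04 A.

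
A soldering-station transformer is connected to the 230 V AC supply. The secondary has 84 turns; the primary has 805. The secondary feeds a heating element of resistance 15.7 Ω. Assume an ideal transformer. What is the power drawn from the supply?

P ≈ 36.7 W

V_s = V_p × N_s/N_p = 230 × 84/805 = 24.000 V.
I_s = V_s/R = 24.000/15.7 = 1.5287 A.
I_p = I_s × N_s/N_p = 1.5287 × 84/805 = 0.15951 A.
P = V_p I_p = 230 × 0.15951 = 36.7 W.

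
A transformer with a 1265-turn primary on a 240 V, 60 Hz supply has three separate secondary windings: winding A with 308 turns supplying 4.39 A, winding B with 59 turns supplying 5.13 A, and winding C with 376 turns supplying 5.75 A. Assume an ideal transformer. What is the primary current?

I_p ≈ 3.02 A

V_A = 240 × 308/1265 = 58.435 V; V_B = 240 × 59/1265 = 11.194 V; V_C = 240 × 376/1265 = 71.336 V.
P_out = V_A I_A + V_B I_B + V_C I_C = 58.435×4.39 + 11.194×5.13 + 71.336×5.75 = 256.53 + 57.424 + 410.18 = 724.13 W.
Ideal ⇒ P_in = P_out, so I_p = P_out/V_p = 724.13/240 = 3.02 A.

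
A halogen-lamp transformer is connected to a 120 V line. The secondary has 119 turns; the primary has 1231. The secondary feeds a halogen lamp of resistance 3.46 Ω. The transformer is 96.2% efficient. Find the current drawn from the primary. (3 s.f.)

V_s = 120 × 119/1231 = 11.600 V.
I_s = V_s/R = 11.600/3.46 = 3.3527 A.
P_out = V_s I_s = 11.600 × 3.3527 = 38.892 W.
P_in = P_out/η = 38.892/0.962 = 40.429 W.
I_p = P_in/V_p = 40.429/120 = 0.337 A.

I_p ≈ 0.337 A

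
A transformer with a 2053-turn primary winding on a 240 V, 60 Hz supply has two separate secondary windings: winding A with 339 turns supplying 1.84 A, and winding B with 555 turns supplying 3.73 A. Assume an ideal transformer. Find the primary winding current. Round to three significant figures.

I_p ≈ 1.31 A

V_A = 240 × 339/2053 = 39.630 V; V_B = 240 × 555/2053 = 64.881 V.
P_out = V_A I_A + V_B I_B = 39.630×1.84 + 64.881×3.73 = 72.919 + 242.00 = 314.92 W.
Ideal ⇒ P_in = P_out, so I_p = P_out/V_p = 314.92/240 = 1.31 A.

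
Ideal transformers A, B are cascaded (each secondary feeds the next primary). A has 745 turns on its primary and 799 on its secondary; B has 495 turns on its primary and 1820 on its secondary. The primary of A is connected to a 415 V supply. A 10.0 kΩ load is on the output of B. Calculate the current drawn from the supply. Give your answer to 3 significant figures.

I_supply ≈ 0.645 A

After A: V = 415.00 × 799/745 = 445.08 V.
After B: V = 445.08 × 1820/495 = 1636.5 V.
I_load = 1636.5/10000 = 0.16365 A, so P_out = 1636.5 × 0.16365 = 267.80 W.
All ideal ⇒ P_in = P_out, so I_supply = 267.80/415 = 0.645 A.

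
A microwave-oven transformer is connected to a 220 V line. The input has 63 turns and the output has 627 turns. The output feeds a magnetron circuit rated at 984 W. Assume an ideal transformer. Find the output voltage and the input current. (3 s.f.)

V_out ≈ 2190 V, I_in ≈ 4.47 A

V_out = V_in × N_out/N_in = 220 × 627/63 = 2189.5 V.
I_out = P/V_out = 984/2189.5 = 0.44941 A.
I_in = I_out × N_out/N_in = 0.44941 × 627/63 = 4.47 A.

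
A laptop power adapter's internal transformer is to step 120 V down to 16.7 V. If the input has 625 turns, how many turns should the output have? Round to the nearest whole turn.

N_out = 87 turns

N_out/N_in = V_out/V_in, so N_out = 625 × 16.7/120 = 87.0 ≈ 87 turns.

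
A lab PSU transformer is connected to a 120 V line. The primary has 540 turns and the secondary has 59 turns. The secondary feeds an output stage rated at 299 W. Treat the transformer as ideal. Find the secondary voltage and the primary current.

V_s ≈ 13.1 V, I_p ≈ 2.49 A

V_s = V_p × N_s/N_p = 120 × 59/540 = 13.111 V.
I_s = P/V_s = 299/13.111 = 22.805 A.
I_p = I_s × N_s/N_p = 22.805 × 59/540 = 2.49 A.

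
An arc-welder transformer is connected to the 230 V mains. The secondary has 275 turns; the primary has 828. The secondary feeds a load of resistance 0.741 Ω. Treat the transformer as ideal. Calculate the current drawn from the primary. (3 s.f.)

V_s = V_p × N_s/N_p = 230 × 275/828 = 76.389 V.
I_s = V_s/R = 76.389/0.741 = 103.09 A.
For an ideal transformer I_p N_p = I_s N_s, so I_p = 103.09 × 275/828 = 34.2 A.

I_p ≈ 34.2 A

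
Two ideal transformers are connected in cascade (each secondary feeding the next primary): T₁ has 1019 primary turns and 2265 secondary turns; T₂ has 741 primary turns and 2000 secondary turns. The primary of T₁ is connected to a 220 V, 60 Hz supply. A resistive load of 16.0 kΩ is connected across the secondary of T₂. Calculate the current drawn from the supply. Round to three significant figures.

Secondary of T₁: V = 220.00 × 2265/1019 = 489.01 V.
Secondary of T₂: V = 489.01 × 2000/741 = 1319.9 V.
I_load = 1319.9/16000 = 0.082491 A, so P_out = 1319.9 × 0.082491 = 108.88 W.
All ideal ⇒ P_in = P_out, so I_supply = 108.88/220 = 0.495 A.

I_supply ≈ 0.495 A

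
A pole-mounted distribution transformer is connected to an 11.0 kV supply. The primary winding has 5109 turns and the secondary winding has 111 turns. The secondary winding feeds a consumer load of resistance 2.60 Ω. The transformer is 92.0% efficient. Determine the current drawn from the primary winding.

V_s = 11000 × 111/5109 = 238.99 V.
I_s = V_s/R = 238.99/2.60 = 91.919 A.
P_out = V_s I_s = 238.99 × 91.919 = 21968 W.
P_in = P_out/η = 21968/0.920 = 23878 W.
I_p = P_in/V_p = 23878/11000 = 2.17 A.

I_p ≈ 2.17 A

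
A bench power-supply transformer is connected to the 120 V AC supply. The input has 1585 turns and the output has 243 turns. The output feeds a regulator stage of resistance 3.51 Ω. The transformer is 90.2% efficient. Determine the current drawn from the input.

V_out = 120 × 243/1585 = 18.397 V.
I_out = V_out/R = 18.397/3.51 = 5.2414 A.
P_out = V_out I_out = 18.397 × 5.2414 = 96.429 W.
P_in = P_out/η = 96.429/0.902 = 106.91 W.
I_in = P_in/V_in = 106.91/120 = 0.891 A.

I_in ≈ 0.891 A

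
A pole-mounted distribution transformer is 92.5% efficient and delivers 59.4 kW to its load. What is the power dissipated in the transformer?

P_in = P_out/η = 59400/0.925 = 64216.2 W.
P_loss = P_in − P_out = 64216.2 − 59400 = 4820 W.

P_loss ≈ 4820 W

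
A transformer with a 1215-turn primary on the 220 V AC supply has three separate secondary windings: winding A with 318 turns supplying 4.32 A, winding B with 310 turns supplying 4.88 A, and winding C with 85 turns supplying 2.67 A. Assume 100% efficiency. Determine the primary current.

I_p ≈ 2.56 A

V_A = 220 × 318/1215 = 57.580 V; V_B = 220 × 310/1215 = 56.132 V; V_C = 220 × 85/1215 = 15.391 V.
P_out = V_A I_A + V_B I_B + V_C I_C = 57.580×4.32 + 56.132×4.88 + 15.391×2.67 = 248.75 + 273.92 + 41.094 = 563.76 W.
Ideal ⇒ P_in = P_out, so I_p = P_out/V_p = 563.76/220 = 2.56 A.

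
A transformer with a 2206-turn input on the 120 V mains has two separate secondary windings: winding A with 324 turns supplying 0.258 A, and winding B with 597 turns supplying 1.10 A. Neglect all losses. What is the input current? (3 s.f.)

V_A = 120 × 324/2206 = 17.625 V; V_B = 120 × 597/2206 = 32.475 V.
P_out = V_A I_A + V_B I_B = 17.625×0.258 + 32.475×1.10 = 4.5472 + 35.723 = 40.270 W.
Ideal ⇒ P_in = P_out, so I_in = P_out/V_in = 40.270/120 = 0.336 A.

I_in ≈ 0.336 A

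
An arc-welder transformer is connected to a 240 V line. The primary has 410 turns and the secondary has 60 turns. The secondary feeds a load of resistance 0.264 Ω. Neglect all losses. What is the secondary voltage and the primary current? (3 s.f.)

V_s ≈ 35.1 V, I_p ≈ 19.5 A

V_s = V_p × N_s/N_p = 240 × 60/410 = 35.122 V.
I_s = V_s/R = 35.122/0.264 = 133.04 A.
I_p = I_s × N_s/N_p = 133.04 × 60/410 = 19.5 A.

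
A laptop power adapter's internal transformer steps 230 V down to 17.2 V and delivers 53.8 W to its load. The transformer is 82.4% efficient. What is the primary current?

P_in = P_out/η = 53.8/0.824 = 65.291 W.
I_p = P_in/V_p = 65.291/230 = 0.284 A.

I_p ≈ 0.284 A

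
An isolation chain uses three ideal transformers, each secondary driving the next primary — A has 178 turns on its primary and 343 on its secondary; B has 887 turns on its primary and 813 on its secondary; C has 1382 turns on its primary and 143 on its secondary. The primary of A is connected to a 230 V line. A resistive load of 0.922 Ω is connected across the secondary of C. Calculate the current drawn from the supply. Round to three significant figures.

After A: V = 230.00 × 343/178 = 443.20 V.
After B: V = 443.20 × 813/887 = 406.23 V.
After C: V = 406.23 × 143/1382 = 42.034 V.
I_load = 42.034/0.922 = 45.590 A, so P_out = 42.034 × 45.590 = 1916.3 W.
All ideal ⇒ P_in = P_out, so I_supply = 1916.3/230 = 8.33 A.

I_supply ≈ 8.33 A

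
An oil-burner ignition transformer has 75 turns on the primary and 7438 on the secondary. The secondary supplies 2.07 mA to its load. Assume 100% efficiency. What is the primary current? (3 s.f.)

I_p ≈ 0.205 A

For an ideal transformer I_p/I_s = N_s/N_p, so I_p = 0.00207 × 7438/75 = 0.205 A.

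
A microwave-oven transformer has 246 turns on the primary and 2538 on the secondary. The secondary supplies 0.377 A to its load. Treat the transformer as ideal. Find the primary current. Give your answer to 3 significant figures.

I_p ≈ 3.89 A

For an ideal transformer I_p/I_s = N_s/N_p, so I_p = 0.377 × 2538/246 = 3.89 A.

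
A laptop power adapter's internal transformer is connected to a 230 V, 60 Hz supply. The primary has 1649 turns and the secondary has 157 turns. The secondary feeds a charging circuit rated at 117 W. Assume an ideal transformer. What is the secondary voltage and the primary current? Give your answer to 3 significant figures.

V_s ≈ 21.9 V, I_p ≈ 0.509 A

V_s = V_p × N_s/N_p = 230 × 157/1649 = 21.898 V.
I_s = P/V_s = 117/21.898 = 5.3429 A.
I_p = I_s × N_s/N_p = 5.3429 × 157/1649 = 0.509 A.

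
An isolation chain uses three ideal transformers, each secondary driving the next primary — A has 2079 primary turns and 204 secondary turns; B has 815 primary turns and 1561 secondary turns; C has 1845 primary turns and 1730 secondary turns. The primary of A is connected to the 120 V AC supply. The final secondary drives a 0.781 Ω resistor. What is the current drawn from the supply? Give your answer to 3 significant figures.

Secondary of A: V = 120.00 × 204/2079 = 11.775 V.
Secondary of B: V = 11.775 × 1561/815 = 22.553 V.
Secondary of C: V = 22.553 × 1730/1845 = 21.147 V.
I_load = 21.147/0.781 = 27.077 A, so P_out = 21.147 × 27.077 = 572.60 W.
All ideal ⇒ P_in = P_out, so I_supply = 572.60/120 = 4.77 A.

I_supply ≈ 4.77 A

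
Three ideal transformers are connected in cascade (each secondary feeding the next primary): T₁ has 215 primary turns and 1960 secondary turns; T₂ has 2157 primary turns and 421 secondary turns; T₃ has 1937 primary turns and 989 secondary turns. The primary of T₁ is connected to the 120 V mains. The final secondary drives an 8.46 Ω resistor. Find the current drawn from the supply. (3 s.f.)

After T₁: V = 120.00 × 1960/215 = 1094.0 V.
After T₂: V = 1094.0 × 421/2157 = 213.52 V.
After T₃: V = 213.52 × 989/1937 = 109.02 V.
I_load = 109.02/8.46 = 12.886 A, so P_out = 109.02 × 12.886 = 1404.8 W.
All ideal ⇒ P_in = P_out, so I_supply = 1404.8/120 = 11.7 A.

I_supply ≈ 11.7 A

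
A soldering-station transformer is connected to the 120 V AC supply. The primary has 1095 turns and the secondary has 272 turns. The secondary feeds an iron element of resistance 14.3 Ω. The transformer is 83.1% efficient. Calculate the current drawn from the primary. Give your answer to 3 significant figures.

V_s = 120 × 272/1095 = 29.808 V.
I_s = V_s/R = 29.808/14.3 = 2.0845 A.
P_out = V_s I_s = 29.808 × 2.0845 = 62.135 W.
P_in = P_out/η = 62.135/0.831 = 74.771 W.
I_p = P_in/V_p = 74.771/120 = 0.623 A.

I_p ≈ 0.623 A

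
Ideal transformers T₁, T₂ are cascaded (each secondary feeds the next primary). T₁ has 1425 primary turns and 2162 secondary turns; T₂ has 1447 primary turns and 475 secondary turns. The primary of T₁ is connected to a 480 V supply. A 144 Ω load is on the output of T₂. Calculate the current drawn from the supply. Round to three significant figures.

Secondary of T₁: V = 480.00 × 2162/1425 = 728.25 V.
Secondary of T₂: V = 728.25 × 475/1447 = 239.06 V.
I_load = 239.06/144 = 1.6601 A, so P_out = 239.06 × 1.6601 = 396.87 W.
All ideal ⇒ P_in = P_out, so I_supply = 396.87/480 = 0.827 A.

I_supply ≈ 0.827 A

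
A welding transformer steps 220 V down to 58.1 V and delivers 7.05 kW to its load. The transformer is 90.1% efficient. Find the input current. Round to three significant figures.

I_in ≈ 35.6 A

P_in = P_out/η = 7050/0.901 = 7824.6 W.
I_in = P_in/V_in = 7824.6/220 = 35.6 A.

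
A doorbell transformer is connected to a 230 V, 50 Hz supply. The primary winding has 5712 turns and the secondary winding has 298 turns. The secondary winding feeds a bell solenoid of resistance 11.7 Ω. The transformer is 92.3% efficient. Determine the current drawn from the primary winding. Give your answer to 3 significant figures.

I_p ≈ 0.0580 A

V_s = 230 × 298/5712 = 11.999 V.
I_s = V_s/R = 11.999/11.7 = 1.0256 A.
P_out = V_s I_s = 11.999 × 1.0256 = 12.306 W.
P_in = P_out/η = 12.306/0.923 = 13.333 W.
I_p = P_in/V_p = 13.333/230 = 0.0580 A.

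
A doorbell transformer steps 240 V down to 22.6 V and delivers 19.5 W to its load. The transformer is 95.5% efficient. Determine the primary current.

I_p ≈ 0.0851 A

P_in = P_out/η = 19.5/0.955 = 20.419 W.
I_p = P_in/V_p = 20.419/240 = 0.0851 A.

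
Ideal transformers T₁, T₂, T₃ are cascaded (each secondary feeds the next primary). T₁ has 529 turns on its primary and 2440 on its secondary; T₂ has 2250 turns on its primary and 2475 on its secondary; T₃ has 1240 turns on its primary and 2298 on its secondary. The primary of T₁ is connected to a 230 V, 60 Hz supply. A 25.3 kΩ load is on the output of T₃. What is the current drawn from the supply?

After T₁: V = 230.00 × 2440/529 = 1060.9 V.
After T₂: V = 1060.9 × 2475/2250 = 1167.0 V.
After T₃: V = 1167.0 × 2298/1240 = 2162.6 V.
I_load = 2162.6/25300 = 0.085480 A, so P_out = 2162.6 × 0.085480 = 184.86 W.
All ideal ⇒ P_in = P_out, so I_supply = 184.86/230 = 0.804 A.

I_supply ≈ 0.804 A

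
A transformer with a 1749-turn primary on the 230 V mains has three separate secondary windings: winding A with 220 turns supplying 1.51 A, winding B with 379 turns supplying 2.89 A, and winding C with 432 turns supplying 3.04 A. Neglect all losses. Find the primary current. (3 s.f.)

I_p ≈ 1.57 A

V_A = 230 × 220/1749 = 28.931 V; V_B = 230 × 379/1749 = 49.840 V; V_C = 230 × 432/1749 = 56.810 V.
P_out = V_A I_A + V_B I_B + V_C I_C = 28.931×1.51 + 49.840×2.89 + 56.810×3.04 = 43.686 + 144.04 + 172.70 = 360.42 W.
Ideal ⇒ P_in = P_out, so I_p = P_out/V_p = 360.42/230 = 1.57 A.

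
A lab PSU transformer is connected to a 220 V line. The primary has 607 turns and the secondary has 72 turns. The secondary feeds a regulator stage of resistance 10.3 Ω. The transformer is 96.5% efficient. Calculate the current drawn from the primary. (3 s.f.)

V_s = 220 × 72/607 = 26.096 V.
I_s = V_s/R = 26.096/10.3 = 2.5335 A.
P_out = V_s I_s = 26.096 × 2.5335 = 66.114 W.
P_in = P_out/η = 66.114/0.965 = 68.512 W.
I_p = P_in/V_p = 68.512/220 = 0.311 A.

I_p ≈ 0.311 A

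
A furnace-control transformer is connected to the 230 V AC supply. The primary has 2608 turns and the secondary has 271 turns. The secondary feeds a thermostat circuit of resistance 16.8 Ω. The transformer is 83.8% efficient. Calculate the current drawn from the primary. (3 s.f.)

I_p ≈ 0.176 A

V_s = 230 × 271/2608 = 23.900 V.
I_s = V_s/R = 23.900/16.8 = 1.4226 A.
P_out = V_s I_s = 23.900 × 1.4226 = 33.999 W.
P_in = P_out/η = 33.999/0.838 = 40.572 W.
I_p = P_in/V_p = 40.572/230 = 0.176 A.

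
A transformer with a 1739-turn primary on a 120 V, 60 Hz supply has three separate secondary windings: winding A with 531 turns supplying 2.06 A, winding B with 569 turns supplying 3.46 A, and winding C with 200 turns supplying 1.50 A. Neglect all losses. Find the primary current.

I_p ≈ 1.93 A

V_A = 120 × 531/1739 = 36.642 V; V_B = 120 × 569/1739 = 39.264 V; V_C = 120 × 200/1739 = 13.801 V.
P_out = V_A I_A + V_B I_B + V_C I_C = 36.642×2.06 + 39.264×3.46 + 13.801×1.50 = 75.482 + 135.85 + 20.702 = 232.04 W.
Ideal ⇒ P_in = P_out, so I_p = P_out/V_p = 232.04/120 = 1.93 A.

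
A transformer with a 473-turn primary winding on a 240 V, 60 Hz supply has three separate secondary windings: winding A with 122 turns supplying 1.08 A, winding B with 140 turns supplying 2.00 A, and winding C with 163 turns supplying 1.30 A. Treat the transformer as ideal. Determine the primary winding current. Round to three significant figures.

I_p ≈ 1.32 A

V_A = 240 × 122/473 = 61.903 V; V_B = 240 × 140/473 = 71.036 V; V_C = 240 × 163/473 = 82.706 V.
P_out = V_A I_A + V_B I_B + V_C I_C = 61.903×1.08 + 71.036×2.00 + 82.706×1.30 = 66.855 + 142.07 + 107.52 = 316.44 W.
Ideal ⇒ P_in = P_out, so I_p = P_out/V_p = 316.44/240 = 1.32 A.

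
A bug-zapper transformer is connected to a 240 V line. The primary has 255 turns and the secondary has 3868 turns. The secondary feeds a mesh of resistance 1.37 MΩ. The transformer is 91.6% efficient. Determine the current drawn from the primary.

I_p ≈ 0.0440 A

V_s = 240 × 3868/255 = 3640.5 V.
I_s = V_s/R = 3640.5/(1.37×10^6) = 0.0026573 A.
P_out = V_s I_s = 3640.5 × 0.0026573 = 9.6737 W.
P_in = P_out/η = 9.6737/0.916 = 10.561 W.
I_p = P_in/V_p = 10.561/240 = 0.0440 A.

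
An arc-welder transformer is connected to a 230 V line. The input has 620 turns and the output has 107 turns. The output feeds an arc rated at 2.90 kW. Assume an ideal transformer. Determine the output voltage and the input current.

V_out = V_in × N_out/N_in = 230 × 107/620 = 39.694 V.
I_out = P/V_out = 2900/39.694 = 73.060 A.
I_in = I_out × N_out/N_in = 73.060 × 107/620 = 12.6 A.

V_out ≈ 39.7 V, I_in ≈ 12.6 A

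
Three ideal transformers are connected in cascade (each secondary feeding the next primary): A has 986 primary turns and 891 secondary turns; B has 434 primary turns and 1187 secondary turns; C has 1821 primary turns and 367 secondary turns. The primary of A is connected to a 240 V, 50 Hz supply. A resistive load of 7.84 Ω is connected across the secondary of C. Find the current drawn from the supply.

After A: V = 240.00 × 891/986 = 216.88 V.
After B: V = 216.88 × 1187/434 = 593.16 V.
After C: V = 593.16 × 367/1821 = 119.54 V.
I_load = 119.54/7.84 = 15.248 A, so P_out = 119.54 × 15.248 = 1822.8 W.
All ideal ⇒ P_in = P_out, so I_supply = 1822.8/240 = 7.60 A.

I_supply ≈ 7.60 A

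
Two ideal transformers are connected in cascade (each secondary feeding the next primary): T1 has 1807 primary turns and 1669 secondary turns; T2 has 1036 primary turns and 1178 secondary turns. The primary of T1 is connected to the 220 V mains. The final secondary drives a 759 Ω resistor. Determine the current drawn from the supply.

Secondary of T1: V = 220.00 × 1669/1807 = 203.20 V.
Secondary of T2: V = 203.20 × 1178/1036 = 231.05 V.
I_load = 231.05/759 = 0.30441 A, so P_out = 231.05 × 0.30441 = 70.335 W.
All ideal ⇒ P_in = P_out, so I_supply = 70.335/220 = 0.320 A.

I_supply ≈ 0.320 A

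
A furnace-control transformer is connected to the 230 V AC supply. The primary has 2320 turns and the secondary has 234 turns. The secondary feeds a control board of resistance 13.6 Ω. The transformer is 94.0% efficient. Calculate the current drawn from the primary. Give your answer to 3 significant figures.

V_s = 230 × 234/2320 = 23.198 V.
I_s = V_s/R = 23.198/13.6 = 1.7058 A.
P_out = V_s I_s = 23.198 × 1.7058 = 39.571 W.
P_in = P_out/η = 39.571/0.940 = 42.096 W.
I_p = P_in/V_p = 42.096/230 = 0.183 A.

I_p ≈ 0.183 A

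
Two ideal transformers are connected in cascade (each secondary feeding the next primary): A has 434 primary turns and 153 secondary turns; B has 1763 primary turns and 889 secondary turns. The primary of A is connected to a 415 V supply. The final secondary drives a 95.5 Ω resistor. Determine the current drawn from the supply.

Secondary of A: V = 415.00 × 153/434 = 146.30 V.
Secondary of B: V = 146.30 × 889/1763 = 73.773 V.
I_load = 73.773/95.5 = 0.77250 A, so P_out = 73.773 × 0.77250 = 56.990 W.
All ideal ⇒ P_in = P_out, so I_supply = 56.990/415 = 0.137 A.

I_supply ≈ 0.137 A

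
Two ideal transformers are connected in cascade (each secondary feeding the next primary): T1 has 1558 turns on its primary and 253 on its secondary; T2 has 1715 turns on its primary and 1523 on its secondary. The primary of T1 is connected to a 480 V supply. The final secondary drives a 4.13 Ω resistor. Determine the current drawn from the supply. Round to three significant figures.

I_supply ≈ 2.42 A

After T1: V = 480.00 × 253/1558 = 77.946 V.
After T2: V = 77.946 × 1523/1715 = 69.220 V.
I_load = 69.220/4.13 = 16.760 A, so P_out = 69.220 × 16.760 = 1160.1 W.
All ideal ⇒ P_in = P_out, so I_supply = 1160.1/480 = 2.42 A.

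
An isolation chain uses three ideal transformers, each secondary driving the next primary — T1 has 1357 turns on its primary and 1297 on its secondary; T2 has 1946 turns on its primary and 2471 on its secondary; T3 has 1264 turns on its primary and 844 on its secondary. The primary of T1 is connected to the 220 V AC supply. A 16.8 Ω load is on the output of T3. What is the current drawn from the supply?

Secondary of T1: V = 220.00 × 1297/1357 = 210.27 V.
Secondary of T2: V = 210.27 × 2471/1946 = 267.00 V.
Secondary of T3: V = 267.00 × 844/1264 = 178.28 V.
I_load = 178.28/16.8 = 10.612 A, so P_out = 178.28 × 10.612 = 1891.9 W.
All ideal ⇒ P_in = P_out, so I_supply = 1891.9/220 = 8.60 A.

I_supply ≈ 8.60 A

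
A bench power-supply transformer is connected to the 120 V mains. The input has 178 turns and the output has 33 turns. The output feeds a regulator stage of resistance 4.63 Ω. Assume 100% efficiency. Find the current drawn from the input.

I_in ≈ 0.891 A

V_out = V_in × N_out/N_in = 120 × 33/178 = 22.247 V.
I_out = V_out/R = 22.247/4.63 = 4.8050 A.
For an ideal transformer I_in N_in = I_out N_out, so I_in = 4.8050 × 33/178 = 0.891 A.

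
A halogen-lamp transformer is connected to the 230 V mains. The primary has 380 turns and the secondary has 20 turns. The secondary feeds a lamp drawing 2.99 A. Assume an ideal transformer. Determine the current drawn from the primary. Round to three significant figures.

For an ideal transformer I_p N_p = I_s N_s, so I_p = 2.99 × 20/380 = 0.157 A.

I_p ≈ 0.157 A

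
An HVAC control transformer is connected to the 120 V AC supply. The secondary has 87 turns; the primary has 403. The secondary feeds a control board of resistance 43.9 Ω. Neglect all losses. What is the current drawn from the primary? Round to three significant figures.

V_s = V_p × N_s/N_p = 120 × 87/403 = 25.906 V.
I_s = V_s/R = 25.906/43.9 = 0.59011 A.
For an ideal transformer I_p N_p = I_s N_s, so I_p = 0.59011 × 87/403 = 0.127 A.

I_p ≈ 0.127 A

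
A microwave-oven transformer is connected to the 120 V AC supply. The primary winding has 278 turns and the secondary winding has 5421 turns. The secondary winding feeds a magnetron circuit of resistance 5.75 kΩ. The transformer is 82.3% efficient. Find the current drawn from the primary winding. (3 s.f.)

V_s = 120 × 5421/278 = 2340.0 V.
I_s = V_s/R = 2340.0/5750 = 0.40696 A.
P_out = V_s I_s = 2340.0 × 0.40696 = 952.28 W.
P_in = P_out/η = 952.28/0.823 = 1157.1 W.
I_p = P_in/V_p = 1157.1/120 = 9.64 A.

I_p ≈ 9.64 A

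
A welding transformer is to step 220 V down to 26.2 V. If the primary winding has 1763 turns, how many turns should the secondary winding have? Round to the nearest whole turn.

N_s = 210 turns

N_s/N_p = V_s/V_p, so N_s = 1763 × 26.2/220 = 210.0 ≈ 210 turns.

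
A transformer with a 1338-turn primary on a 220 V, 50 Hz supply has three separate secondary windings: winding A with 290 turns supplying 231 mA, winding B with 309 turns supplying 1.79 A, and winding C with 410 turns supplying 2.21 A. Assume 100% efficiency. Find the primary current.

V_A = 220 × 290/1338 = 47.683 V; V_B = 220 × 309/1338 = 50.807 V; V_C = 220 × 410/1338 = 67.414 V.
P_out = V_A I_A + V_B I_B + V_C I_C = 47.683×0.231 + 50.807×1.79 + 67.414×2.21 = 11.015 + 90.945 + 148.99 = 250.94 W.
Ideal ⇒ P_in = P_out, so I_p = P_out/V_p = 250.94/220 = 1.14 A.

I_p ≈ 1.14 A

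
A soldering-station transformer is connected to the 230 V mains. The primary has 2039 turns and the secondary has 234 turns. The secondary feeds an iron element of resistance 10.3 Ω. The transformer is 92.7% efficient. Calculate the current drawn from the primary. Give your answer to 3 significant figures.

V_s = 230 × 234/2039 = 26.395 V.
I_s = V_s/R = 26.395/10.3 = 2.5626 A.
P_out = V_s I_s = 26.395 × 2.5626 = 67.642 W.
P_in = P_out/η = 67.642/0.927 = 72.969 W.
I_p = P_in/V_p = 72.969/230 = 0.317 A.

I_p ≈ 0.317 A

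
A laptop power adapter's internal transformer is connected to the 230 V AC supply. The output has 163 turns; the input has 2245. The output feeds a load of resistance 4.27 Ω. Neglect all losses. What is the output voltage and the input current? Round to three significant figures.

V_out = V_in × N_out/N_in = 230 × 163/2245 = 16.699 V.
I_out = V_out/R = 16.699/4.27 = 3.9109 A.
I_in = I_out × N_out/N_in = 3.9109 × 163/2245 = 0.284 A.

V_out ≈ 16.7 V, I_in ≈ 0.284 A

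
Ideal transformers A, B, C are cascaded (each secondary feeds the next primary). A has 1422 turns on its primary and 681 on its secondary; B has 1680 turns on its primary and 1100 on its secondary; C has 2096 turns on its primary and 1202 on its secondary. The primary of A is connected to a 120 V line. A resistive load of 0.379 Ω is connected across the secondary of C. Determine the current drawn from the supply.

I_supply ≈ 10.2 A

After A: V = 120.00 × 681/1422 = 57.468 V.
After B: V = 57.468 × 1100/1680 = 37.628 V.
After C: V = 37.628 × 1202/2096 = 21.579 V.
I_load = 21.579/0.379 = 56.936 A, so P_out = 21.579 × 56.936 = 1228.6 W.
All ideal ⇒ P_in = P_out, so I_supply = 1228.6/120 = 10.2 A.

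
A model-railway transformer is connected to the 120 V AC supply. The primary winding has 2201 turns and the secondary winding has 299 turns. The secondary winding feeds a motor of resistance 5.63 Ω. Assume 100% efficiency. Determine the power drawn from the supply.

V_s = V_p × N_s/N_p = 120 × 299/2201 = 16.302 V.
I_s = V_s/R = 16.302/5.63 = 2.8955 A.
I_p = I_s × N_s/N_p = 2.8955 × 299/2201 = 0.39335 A.
P = V_p I_p = 120 × 0.39335 = 47.2 W.

P ≈ 47.2 W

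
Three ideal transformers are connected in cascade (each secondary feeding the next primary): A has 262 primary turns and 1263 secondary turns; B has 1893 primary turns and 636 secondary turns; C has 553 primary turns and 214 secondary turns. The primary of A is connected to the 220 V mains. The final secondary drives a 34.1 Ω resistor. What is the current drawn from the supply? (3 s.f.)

I_supply ≈ 2.53 A

Secondary of A: V = 220.00 × 1263/262 = 1060.5 V.
Secondary of B: V = 1060.5 × 636/1893 = 356.31 V.
Secondary of C: V = 356.31 × 214/553 = 137.89 V.
I_load = 137.89/34.1 = 4.0436 A, so P_out = 137.89 × 4.0436 = 557.55 W.
All ideal ⇒ P_in = P_out, so I_supply = 557.55/220 = 2.53 A.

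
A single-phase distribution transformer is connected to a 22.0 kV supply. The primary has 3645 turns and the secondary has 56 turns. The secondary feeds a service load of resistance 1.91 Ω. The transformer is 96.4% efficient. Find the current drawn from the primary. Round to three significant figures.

V_s = 22000 × 56/3645 = 338.00 V.
I_s = V_s/R = 338.00/1.91 = 176.96 A.
P_out = V_s I_s = 338.00 × 176.96 = 59813 W.
P_in = P_out/η = 59813/0.964 = 62046 W.
I_p = P_in/V_p = 62046/22000 = 2.82 A.

I_p ≈ 2.82 A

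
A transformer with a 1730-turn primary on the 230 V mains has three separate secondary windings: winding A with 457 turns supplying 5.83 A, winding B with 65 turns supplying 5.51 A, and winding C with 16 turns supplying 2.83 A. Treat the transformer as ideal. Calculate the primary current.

V_A = 230 × 457/1730 = 60.757 V; V_B = 230 × 65/1730 = 8.6416 V; V_C = 230 × 16/1730 = 2.1272 V.
P_out = V_A I_A + V_B I_B + V_C I_C = 60.757×5.83 + 8.6416×5.51 + 2.1272×2.83 = 354.21 + 47.615 + 6.0199 = 407.85 W.
Ideal ⇒ P_in = P_out, so I_p = P_out/V_p = 407.85/230 = 1.77 A.

I_p ≈ 1.77 A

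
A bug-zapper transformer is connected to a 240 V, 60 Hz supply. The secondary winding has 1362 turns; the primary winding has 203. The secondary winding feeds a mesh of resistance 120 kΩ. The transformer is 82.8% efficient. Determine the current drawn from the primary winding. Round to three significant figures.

I_p ≈ 0.109 A

V_s = 240 × 1362/203 = 1610.2 V.
I_s = V_s/R = 1610.2/120000 = 0.013419 A.
P_out = V_s I_s = 1610.2 × 0.013419 = 21.607 W.
P_in = P_out/η = 21.607/0.828 = 26.096 W.
I_p = P_in/V_p = 26.096/240 = 0.109 A.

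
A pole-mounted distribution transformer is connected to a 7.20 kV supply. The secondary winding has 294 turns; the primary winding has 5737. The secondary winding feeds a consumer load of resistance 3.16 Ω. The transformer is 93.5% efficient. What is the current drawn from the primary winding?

I_p ≈ 6.40 A

V_s = 7200 × 294/5737 = 368.97 V.
I_s = V_s/R = 368.97/3.16 = 116.76 A.
P_out = V_s I_s = 368.97 × 116.76 = 43083 W.
P_in = P_out/η = 43083/0.935 = 46078 W.
I_p = P_in/V_p = 46078/7200 = 6.40 A.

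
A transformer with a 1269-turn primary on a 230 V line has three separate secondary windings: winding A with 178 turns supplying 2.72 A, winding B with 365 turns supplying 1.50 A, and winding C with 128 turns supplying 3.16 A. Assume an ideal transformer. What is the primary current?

I_p ≈ 1.13 A

V_A = 230 × 178/1269 = 32.262 V; V_B = 230 × 365/1269 = 66.154 V; V_C = 230 × 128/1269 = 23.199 V.
P_out = V_A I_A + V_B I_B + V_C I_C = 32.262×2.72 + 66.154×1.50 + 23.199×3.16 = 87.752 + 99.232 + 73.310 = 260.29 W.
Ideal ⇒ P_in = P_out, so I_p = P_out/V_p = 260.29/230 = 1.13 A.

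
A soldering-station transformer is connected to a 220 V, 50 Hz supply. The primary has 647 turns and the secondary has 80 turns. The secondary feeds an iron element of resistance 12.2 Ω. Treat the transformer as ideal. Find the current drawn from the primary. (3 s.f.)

V_s = V_p × N_s/N_p = 220 × 80/647 = 27.202 V.
I_s = V_s/R = 27.202/12.2 = 2.2297 A.
For an ideal transformer I_p N_p = I_s N_s, so I_p = 2.2297 × 80/647 = 0.276 A.

I_p ≈ 0.276 A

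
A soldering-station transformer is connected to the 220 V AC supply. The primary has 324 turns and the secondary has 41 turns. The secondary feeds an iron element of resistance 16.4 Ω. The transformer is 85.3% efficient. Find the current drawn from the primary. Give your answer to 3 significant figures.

I_p ≈ 0.252 A

V_s = 220 × 41/324 = 27.840 V.
I_s = V_s/R = 27.840/16.4 = 1.6975 A.
P_out = V_s I_s = 27.840 × 1.6975 = 47.258 W.
P_in = P_out/η = 47.258/0.853 = 55.403 W.
I_p = P_in/V_p = 55.403/220 = 0.252 A.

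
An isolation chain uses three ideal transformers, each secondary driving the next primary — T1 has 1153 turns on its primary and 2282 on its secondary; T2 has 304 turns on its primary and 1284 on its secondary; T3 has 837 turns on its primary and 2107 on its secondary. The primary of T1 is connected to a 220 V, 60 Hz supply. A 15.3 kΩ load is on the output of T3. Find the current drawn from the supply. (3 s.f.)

Secondary of T1: V = 220.00 × 2282/1153 = 435.42 V.
Secondary of T2: V = 435.42 × 1284/304 = 1839.1 V.
Secondary of T3: V = 1839.1 × 2107/837 = 4629.6 V.
I_load = 4629.6/15300 = 0.30259 A, so P_out = 4629.6 × 0.30259 = 1400.8 W.
All ideal ⇒ P_in = P_out, so I_supply = 1400.8/220 = 6.37 A.

I_supply ≈ 6.37 A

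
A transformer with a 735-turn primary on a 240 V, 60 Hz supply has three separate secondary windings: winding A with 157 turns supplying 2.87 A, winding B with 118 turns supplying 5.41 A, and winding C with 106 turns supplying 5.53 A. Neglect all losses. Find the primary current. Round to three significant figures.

I_p ≈ 2.28 A

V_A = 240 × 157/735 = 51.265 V; V_B = 240 × 118/735 = 38.531 V; V_C = 240 × 106/735 = 34.612 V.
P_out = V_A I_A + V_B I_B + V_C I_C = 51.265×2.87 + 38.531×5.41 + 34.612×5.53 = 147.13 + 208.45 + 191.41 = 546.99 W.
Ideal ⇒ P_in = P_out, so I_p = P_out/V_p = 546.99/240 = 2.28 A.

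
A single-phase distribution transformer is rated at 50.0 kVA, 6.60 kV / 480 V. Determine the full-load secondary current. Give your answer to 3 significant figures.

I_s ≈ 104 A

I_s = S/V_s = 50000/480 = 104 A.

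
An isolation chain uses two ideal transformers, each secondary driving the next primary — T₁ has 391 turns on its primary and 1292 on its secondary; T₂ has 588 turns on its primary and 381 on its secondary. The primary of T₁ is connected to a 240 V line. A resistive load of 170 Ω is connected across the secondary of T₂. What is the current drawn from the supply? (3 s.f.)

After T₁: V = 240.00 × 1292/391 = 793.04 V.
After T₂: V = 793.04 × 381/588 = 513.86 V.
I_load = 513.86/170 = 3.0227 A, so P_out = 513.86 × 3.0227 = 1553.2 W.
All ideal ⇒ P_in = P_out, so I_supply = 1553.2/240 = 6.47 A.

I_supply ≈ 6.47 A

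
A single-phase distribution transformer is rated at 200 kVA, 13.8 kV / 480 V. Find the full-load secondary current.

I_s ≈ 417 A

I_s = S/V_s = 200000/480 = 417 A.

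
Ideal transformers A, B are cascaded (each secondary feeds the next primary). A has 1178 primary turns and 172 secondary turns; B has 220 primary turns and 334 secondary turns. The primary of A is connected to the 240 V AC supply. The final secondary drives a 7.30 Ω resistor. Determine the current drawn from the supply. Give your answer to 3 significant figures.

I_supply ≈ 1.62 A

Secondary of A: V = 240.00 × 172/1178 = 35.042 V.
Secondary of B: V = 35.042 × 334/220 = 53.201 V.
I_load = 53.201/7.30 = 7.2878 A, so P_out = 53.201 × 7.2878 = 387.72 W.
All ideal ⇒ P_in = P_out, so I_supply = 387.72/240 = 1.62 A.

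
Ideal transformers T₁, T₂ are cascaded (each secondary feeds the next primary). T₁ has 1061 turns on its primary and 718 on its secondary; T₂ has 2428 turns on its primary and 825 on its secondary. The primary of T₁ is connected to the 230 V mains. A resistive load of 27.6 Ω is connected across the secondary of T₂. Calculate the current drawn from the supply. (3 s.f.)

Secondary of T₁: V = 230.00 × 718/1061 = 155.65 V.
Secondary of T₂: V = 155.65 × 825/2428 = 52.886 V.
I_load = 52.886/27.6 = 1.9162 A, so P_out = 52.886 × 1.9162 = 101.34 W.
All ideal ⇒ P_in = P_out, so I_supply = 101.34/230 = 0.441 A.

I_supply ≈ 0.441 A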